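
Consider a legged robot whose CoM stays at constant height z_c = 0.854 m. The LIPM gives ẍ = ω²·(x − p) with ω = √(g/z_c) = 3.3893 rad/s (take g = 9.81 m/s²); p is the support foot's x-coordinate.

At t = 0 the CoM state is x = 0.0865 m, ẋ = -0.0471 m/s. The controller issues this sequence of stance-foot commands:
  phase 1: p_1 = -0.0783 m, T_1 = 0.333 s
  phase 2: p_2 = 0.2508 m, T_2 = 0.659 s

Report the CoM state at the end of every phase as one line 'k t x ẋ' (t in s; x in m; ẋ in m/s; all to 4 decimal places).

1 0.3330 0.1839 0.6926
2 0.9920 0.8775 2.2225

phase 1: p=-0.0783, T=0.333, ωT=1.128637, cosh=1.707457, sinh=1.383983; start (x,ẋ)=(0.086500, -0.047100) → end (x,ẋ)=(0.183856, 0.692612)
phase 2: p=0.2508, T=0.659, ωT=2.233549, cosh=4.720037, sinh=4.612890; start (x,ẋ)=(0.183856, 0.692612) → end (x,ẋ)=(0.877478, 2.222521)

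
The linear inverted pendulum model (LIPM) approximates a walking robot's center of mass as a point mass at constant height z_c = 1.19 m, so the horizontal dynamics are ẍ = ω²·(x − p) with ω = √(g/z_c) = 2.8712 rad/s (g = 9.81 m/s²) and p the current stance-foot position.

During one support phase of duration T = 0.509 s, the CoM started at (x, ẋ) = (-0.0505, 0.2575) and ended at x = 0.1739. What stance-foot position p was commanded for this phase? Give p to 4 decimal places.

ωT = 2.8712·0.509 = 1.461441; cosh(ωT) = 2.272035, sinh(ωT) = 2.040133
x(T) = p + (x₀−p)·cosh(ωT) + (ẋ₀/ω)·sinh(ωT) ⇒ p·(1 − cosh) = x(T) − x₀·cosh − (ẋ₀/ω)·sinh
numerator   = 0.1739 − (-0.0505)·2.272035 − (0.2575/2.8712)·2.040133 = 0.105671
denominator = 1 − 2.272035 = -1.272035
p = 0.105671 / -1.272035 = -0.0831

p = -0.0831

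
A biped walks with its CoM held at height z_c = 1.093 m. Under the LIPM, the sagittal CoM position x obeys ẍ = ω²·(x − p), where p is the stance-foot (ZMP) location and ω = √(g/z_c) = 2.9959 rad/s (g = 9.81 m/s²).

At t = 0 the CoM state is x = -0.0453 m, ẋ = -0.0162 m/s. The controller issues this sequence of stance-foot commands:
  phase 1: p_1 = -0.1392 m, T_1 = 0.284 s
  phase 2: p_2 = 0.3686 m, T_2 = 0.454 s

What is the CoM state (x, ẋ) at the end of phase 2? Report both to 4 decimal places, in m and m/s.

x = -0.2768, ẋ = -1.5756

phase 1: p=-0.1392, T=0.284, ωT=0.850836, cosh=1.384330, sinh=0.957272; start (x,ẋ)=(-0.045300, -0.016200) → end (x,ẋ)=(-0.014388, 0.246869)
phase 2: p=0.3686, T=0.454, ωT=1.360139, cosh=2.076679, sinh=1.820054; start (x,ẋ)=(-0.014388, 0.246869) → end (x,ẋ)=(-0.276766, -1.575650)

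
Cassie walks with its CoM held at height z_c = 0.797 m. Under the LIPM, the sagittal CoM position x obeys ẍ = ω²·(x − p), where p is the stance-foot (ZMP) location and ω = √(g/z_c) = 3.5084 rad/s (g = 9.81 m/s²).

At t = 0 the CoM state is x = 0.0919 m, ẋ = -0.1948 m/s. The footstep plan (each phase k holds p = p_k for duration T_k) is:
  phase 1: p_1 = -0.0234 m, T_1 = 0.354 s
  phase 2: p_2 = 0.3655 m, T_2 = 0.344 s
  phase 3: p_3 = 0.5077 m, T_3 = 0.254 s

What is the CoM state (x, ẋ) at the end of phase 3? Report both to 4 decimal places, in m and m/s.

phase 1: p=-0.0234, T=0.354, ωT=1.241974, cosh=1.875627, sinh=1.586813; start (x,ẋ)=(0.091900, -0.194800) → end (x,ẋ)=(0.104754, 0.276523)
phase 2: p=0.3655, T=0.344, ωT=1.206890, cosh=1.821098, sinh=1.521972; start (x,ẋ)=(0.104754, 0.276523) → end (x,ẋ)=(0.010613, -0.888727)
phase 3: p=0.5077, T=0.254, ωT=0.891134, cosh=1.424041, sinh=1.013851; start (x,ẋ)=(0.010613, -0.888727) → end (x,ẋ)=(-0.456994, -3.033718)

x = -0.4570, ẋ = -3.0337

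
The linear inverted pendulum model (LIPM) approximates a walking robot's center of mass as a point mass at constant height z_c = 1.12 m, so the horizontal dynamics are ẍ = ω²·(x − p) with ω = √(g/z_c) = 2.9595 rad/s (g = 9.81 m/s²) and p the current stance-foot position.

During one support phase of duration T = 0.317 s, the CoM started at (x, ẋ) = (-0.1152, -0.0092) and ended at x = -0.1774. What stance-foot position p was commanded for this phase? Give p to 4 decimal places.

p = 0.0091

ωT = 2.9595·0.317 = 0.938161; cosh(ωT) = 1.473313, sinh(ωT) = 1.081966
x(T) = p + (x₀−p)·cosh(ωT) + (ẋ₀/ω)·sinh(ωT) ⇒ p·(1 − cosh) = x(T) − x₀·cosh − (ẋ₀/ω)·sinh
numerator   = -0.1774 − (-0.1152)·1.473313 − (-0.0092/2.9595)·1.081966 = -0.004311
denominator = 1 − 1.473313 = -0.473313
p = -0.004311 / -0.473313 = 0.0091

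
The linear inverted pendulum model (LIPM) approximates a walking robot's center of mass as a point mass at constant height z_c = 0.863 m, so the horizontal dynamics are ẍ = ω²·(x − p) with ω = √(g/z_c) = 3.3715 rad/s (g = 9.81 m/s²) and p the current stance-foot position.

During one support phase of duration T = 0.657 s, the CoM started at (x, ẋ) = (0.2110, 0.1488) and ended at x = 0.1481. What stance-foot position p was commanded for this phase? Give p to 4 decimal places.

ωT = 3.3715·0.657 = 2.215076; cosh(ωT) = 4.635623, sinh(ωT) = 4.526478
x(T) = p + (x₀−p)·cosh(ωT) + (ẋ₀/ω)·sinh(ωT) ⇒ p·(1 − cosh) = x(T) − x₀·cosh − (ẋ₀/ω)·sinh
numerator   = 0.1481 − (0.2110)·4.635623 − (0.1488/3.3715)·4.526478 = -1.029791
denominator = 1 − 4.635623 = -3.635623
p = -1.029791 / -3.635623 = 0.2833

p = 0.2833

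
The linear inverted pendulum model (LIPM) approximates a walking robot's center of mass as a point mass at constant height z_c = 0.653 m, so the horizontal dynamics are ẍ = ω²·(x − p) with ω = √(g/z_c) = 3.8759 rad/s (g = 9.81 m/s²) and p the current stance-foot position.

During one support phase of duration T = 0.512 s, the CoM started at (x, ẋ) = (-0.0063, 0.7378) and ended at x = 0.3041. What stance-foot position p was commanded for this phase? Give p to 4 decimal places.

ωT = 3.8759·0.512 = 1.984461; cosh(ωT) = 3.706289, sinh(ωT) = 3.568834
x(T) = p + (x₀−p)·cosh(ωT) + (ẋ₀/ω)·sinh(ωT) ⇒ p·(1 − cosh) = x(T) − x₀·cosh − (ẋ₀/ω)·sinh
numerator   = 0.3041 − (-0.0063)·3.706289 − (0.7378/3.8759)·3.568834 = -0.351899
denominator = 1 − 3.706289 = -2.706289
p = -0.351899 / -2.706289 = 0.1300

p = 0.1300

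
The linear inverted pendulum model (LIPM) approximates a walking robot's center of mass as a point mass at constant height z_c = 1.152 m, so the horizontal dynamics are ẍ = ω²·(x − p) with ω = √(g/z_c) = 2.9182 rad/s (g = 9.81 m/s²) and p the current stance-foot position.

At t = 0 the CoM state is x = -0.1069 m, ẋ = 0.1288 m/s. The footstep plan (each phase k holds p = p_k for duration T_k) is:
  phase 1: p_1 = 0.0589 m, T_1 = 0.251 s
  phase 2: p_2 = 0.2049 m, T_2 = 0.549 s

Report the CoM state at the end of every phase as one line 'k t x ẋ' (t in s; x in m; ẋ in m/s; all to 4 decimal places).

1 0.2510 -0.1181 -0.2220
2 0.8000 -0.8104 -2.8176

phase 1: p=0.0589, T=0.251, ωT=0.732468, cosh=1.280465, sinh=0.799744; start (x,ẋ)=(-0.106900, 0.128800) → end (x,ẋ)=(-0.118103, -0.222022)
phase 2: p=0.2049, T=0.549, ωT=1.602092, cosh=2.582439, sinh=2.380965; start (x,ẋ)=(-0.118103, -0.222022) → end (x,ẋ)=(-0.810384, -2.817626)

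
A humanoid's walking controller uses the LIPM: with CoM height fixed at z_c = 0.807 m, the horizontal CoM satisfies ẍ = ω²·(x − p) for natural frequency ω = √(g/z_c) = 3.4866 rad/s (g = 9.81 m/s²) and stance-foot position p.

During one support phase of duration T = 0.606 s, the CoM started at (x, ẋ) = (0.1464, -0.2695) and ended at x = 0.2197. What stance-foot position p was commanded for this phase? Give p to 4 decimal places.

ωT = 3.4866·0.606 = 2.112880; cosh(ωT) = 4.196458, sinh(ωT) = 4.075569
x(T) = p + (x₀−p)·cosh(ωT) + (ẋ₀/ω)·sinh(ωT) ⇒ p·(1 − cosh) = x(T) − x₀·cosh − (ẋ₀/ω)·sinh
numerator   = 0.2197 − (0.1464)·4.196458 − (-0.2695/3.4866)·4.075569 = -0.079637
denominator = 1 − 4.196458 = -3.196458
p = -0.079637 / -3.196458 = 0.0249

p = 0.0249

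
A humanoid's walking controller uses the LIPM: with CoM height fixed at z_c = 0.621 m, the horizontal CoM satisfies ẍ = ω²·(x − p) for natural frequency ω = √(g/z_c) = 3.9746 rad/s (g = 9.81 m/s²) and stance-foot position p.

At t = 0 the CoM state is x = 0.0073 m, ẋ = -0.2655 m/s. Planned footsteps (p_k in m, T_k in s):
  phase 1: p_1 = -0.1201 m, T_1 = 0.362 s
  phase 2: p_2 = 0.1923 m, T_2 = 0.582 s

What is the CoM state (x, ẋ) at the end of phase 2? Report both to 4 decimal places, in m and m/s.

x = -0.1086, ẋ = -1.0910

phase 1: p=-0.1201, T=0.362, ωT=1.438805, cosh=2.226433, sinh=1.989222; start (x,ẋ)=(0.007300, -0.265500) → end (x,ẋ)=(0.030669, 0.416153)
phase 2: p=0.1923, T=0.582, ωT=2.313217, cosh=5.102915, sinh=5.003973; start (x,ẋ)=(0.030669, 0.416153) → end (x,ẋ)=(-0.108557, -1.091049)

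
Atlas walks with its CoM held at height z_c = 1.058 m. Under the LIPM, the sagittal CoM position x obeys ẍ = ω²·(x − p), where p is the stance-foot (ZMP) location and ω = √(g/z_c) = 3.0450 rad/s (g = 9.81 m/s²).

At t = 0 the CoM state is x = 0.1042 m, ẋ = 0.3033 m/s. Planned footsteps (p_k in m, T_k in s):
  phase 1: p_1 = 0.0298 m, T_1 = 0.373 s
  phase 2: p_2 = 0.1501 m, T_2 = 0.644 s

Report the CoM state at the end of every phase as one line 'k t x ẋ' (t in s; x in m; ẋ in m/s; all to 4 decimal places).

1 0.3730 0.2966 0.8372
2 1.0170 1.6387 4.5877

phase 1: p=0.0298, T=0.373, ωT=1.135785, cosh=1.717393, sinh=1.396223; start (x,ẋ)=(0.104200, 0.303300) → end (x,ẋ)=(0.296646, 0.837197)
phase 2: p=0.1501, T=0.644, ωT=1.960980, cosh=3.623504, sinh=3.482784; start (x,ẋ)=(0.296646, 0.837197) → end (x,ẋ)=(1.638673, 4.587720)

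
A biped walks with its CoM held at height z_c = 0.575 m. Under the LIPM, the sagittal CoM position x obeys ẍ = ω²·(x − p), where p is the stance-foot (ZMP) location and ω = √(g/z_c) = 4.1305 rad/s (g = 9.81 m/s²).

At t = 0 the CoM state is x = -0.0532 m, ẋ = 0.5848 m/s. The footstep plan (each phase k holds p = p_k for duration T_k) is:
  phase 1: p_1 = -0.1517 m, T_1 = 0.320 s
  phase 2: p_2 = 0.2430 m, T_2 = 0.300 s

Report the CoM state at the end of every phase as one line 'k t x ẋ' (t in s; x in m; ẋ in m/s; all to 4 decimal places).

1 0.3200 0.2927 1.8831
2 0.6200 1.0570 3.8483

phase 1: p=-0.1517, T=0.320, ωT=1.321760, cosh=2.008341, sinh=1.741675; start (x,ẋ)=(-0.053200, 0.584800) → end (x,ẋ)=(0.292710, 1.883085)
phase 2: p=0.2430, T=0.300, ωT=1.239150, cosh=1.871154, sinh=1.581524; start (x,ẋ)=(0.292710, 1.883085) → end (x,ẋ)=(1.057027, 3.848269)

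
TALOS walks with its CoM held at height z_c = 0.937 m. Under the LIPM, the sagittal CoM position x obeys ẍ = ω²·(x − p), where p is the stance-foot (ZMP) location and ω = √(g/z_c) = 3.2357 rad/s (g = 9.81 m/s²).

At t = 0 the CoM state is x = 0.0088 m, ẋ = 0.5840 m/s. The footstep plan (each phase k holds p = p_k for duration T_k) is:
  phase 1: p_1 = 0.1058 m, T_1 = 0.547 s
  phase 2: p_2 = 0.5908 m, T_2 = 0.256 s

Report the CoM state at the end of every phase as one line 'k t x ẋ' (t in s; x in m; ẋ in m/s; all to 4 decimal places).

phase 1: p=0.1058, T=0.547, ωT=1.769928, cosh=3.020388, sinh=2.850042; start (x,ẋ)=(0.008800, 0.584000) → end (x,ẋ)=(0.327216, 0.869384)
phase 2: p=0.5908, T=0.256, ωT=0.828339, cosh=1.363144, sinh=0.926370; start (x,ẋ)=(0.327216, 0.869384) → end (x,ẋ)=(0.480399, 0.395015)

1 0.5470 0.3272 0.8694
2 0.8030 0.4804 0.3950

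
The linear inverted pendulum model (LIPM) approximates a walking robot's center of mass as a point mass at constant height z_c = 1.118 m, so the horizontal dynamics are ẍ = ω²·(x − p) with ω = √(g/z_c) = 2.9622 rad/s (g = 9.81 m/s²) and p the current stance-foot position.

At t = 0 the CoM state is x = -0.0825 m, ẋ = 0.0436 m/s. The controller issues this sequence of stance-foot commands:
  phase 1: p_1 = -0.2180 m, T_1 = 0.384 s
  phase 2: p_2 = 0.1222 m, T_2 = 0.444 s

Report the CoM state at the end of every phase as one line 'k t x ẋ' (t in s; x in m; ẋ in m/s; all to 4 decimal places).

1 0.3840 0.0356 0.6366
2 0.8280 0.3208 0.8279

phase 1: p=-0.2180, T=0.384, ωT=1.137485, cosh=1.719769, sinh=1.399145; start (x,ẋ)=(-0.082500, 0.043600) → end (x,ẋ)=(0.035622, 0.636568)
phase 2: p=0.1222, T=0.444, ωT=1.315217, cosh=1.996987, sinh=1.728571; start (x,ẋ)=(0.035622, 0.636568) → end (x,ẋ)=(0.320771, 0.827909)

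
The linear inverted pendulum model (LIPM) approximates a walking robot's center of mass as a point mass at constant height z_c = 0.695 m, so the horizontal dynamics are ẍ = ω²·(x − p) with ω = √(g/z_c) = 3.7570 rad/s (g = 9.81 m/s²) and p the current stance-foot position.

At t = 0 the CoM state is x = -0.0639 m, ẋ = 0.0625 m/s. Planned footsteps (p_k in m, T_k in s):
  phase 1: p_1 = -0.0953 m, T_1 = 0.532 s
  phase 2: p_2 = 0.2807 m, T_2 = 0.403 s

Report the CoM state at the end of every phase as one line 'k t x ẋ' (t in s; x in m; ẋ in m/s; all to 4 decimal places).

1 0.5320 0.0829 0.6621
2 0.9350 0.1907 -0.0291

phase 1: p=-0.0953, T=0.532, ωT=1.998724, cosh=3.757571, sinh=3.622063; start (x,ẋ)=(-0.063900, 0.062500) → end (x,ẋ)=(0.082943, 0.662142)
phase 2: p=0.2807, T=0.403, ωT=1.514071, cosh=2.382605, sinh=2.162592; start (x,ẋ)=(0.082943, 0.662142) → end (x,ẋ)=(0.190663, -0.029125)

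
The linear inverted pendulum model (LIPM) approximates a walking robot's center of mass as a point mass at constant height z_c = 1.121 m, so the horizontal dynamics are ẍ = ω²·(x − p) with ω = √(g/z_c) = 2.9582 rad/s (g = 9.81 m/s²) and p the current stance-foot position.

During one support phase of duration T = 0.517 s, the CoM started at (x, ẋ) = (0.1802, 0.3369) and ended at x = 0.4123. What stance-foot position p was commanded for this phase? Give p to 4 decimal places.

p = 0.1932

ωT = 2.9582·0.517 = 1.529389; cosh(ωT) = 2.416013, sinh(ωT) = 2.199345
x(T) = p + (x₀−p)·cosh(ωT) + (ẋ₀/ω)·sinh(ωT) ⇒ p·(1 − cosh) = x(T) − x₀·cosh − (ẋ₀/ω)·sinh
numerator   = 0.4123 − (0.1802)·2.416013 − (0.3369/2.9582)·2.199345 = -0.273542
denominator = 1 − 2.416013 = -1.416013
p = -0.273542 / -1.416013 = 0.1932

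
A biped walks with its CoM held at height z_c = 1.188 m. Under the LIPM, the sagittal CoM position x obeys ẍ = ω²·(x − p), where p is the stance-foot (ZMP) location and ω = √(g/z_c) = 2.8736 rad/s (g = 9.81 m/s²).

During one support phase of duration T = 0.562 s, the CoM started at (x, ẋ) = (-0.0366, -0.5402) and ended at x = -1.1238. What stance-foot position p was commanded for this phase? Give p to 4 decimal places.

ωT = 2.8736·0.562 = 1.614963; cosh(ωT) = 2.613300, sinh(ωT) = 2.414402
x(T) = p + (x₀−p)·cosh(ωT) + (ẋ₀/ω)·sinh(ωT) ⇒ p·(1 − cosh) = x(T) − x₀·cosh − (ẋ₀/ω)·sinh
numerator   = -1.1238 − (-0.0366)·2.613300 − (-0.5402/2.8736)·2.414402 = -0.574276
denominator = 1 − 2.613300 = -1.613300
p = -0.574276 / -1.613300 = 0.3560

p = 0.3560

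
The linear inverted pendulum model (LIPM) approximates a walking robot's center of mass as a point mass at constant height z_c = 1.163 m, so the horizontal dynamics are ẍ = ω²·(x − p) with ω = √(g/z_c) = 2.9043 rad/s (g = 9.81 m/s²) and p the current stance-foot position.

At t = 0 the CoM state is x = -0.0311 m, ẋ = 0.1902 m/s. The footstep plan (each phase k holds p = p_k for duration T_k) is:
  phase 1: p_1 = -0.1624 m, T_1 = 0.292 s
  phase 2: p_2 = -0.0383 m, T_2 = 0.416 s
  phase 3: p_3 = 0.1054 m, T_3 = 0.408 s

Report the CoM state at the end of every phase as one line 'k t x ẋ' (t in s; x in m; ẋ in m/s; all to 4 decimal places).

1 0.2920 0.0815 0.6264
2 0.7080 0.5088 1.6721
3 1.1160 1.6801 4.7266

phase 1: p=-0.1624, T=0.292, ωT=0.848056, cosh=1.381674, sinh=0.953428; start (x,ẋ)=(-0.031100, 0.190200) → end (x,ẋ)=(0.081453, 0.626369)
phase 2: p=-0.0383, T=0.416, ωT=1.208189, cosh=1.823077, sinh=1.524339; start (x,ẋ)=(0.081453, 0.626369) → end (x,ẋ)=(0.508773, 1.672083)
phase 3: p=0.1054, T=0.408, ωT=1.184954, cosh=1.788149, sinh=1.482389; start (x,ẋ)=(0.508773, 1.672083) → end (x,ẋ)=(1.680141, 4.726574)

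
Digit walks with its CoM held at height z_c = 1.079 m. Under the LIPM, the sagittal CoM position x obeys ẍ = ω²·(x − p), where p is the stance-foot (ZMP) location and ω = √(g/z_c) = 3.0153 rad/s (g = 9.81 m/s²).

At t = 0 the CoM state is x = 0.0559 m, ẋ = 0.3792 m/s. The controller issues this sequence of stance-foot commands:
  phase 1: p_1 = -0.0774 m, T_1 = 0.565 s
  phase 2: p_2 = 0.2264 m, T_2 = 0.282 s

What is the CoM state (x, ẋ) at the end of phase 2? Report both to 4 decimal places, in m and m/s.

phase 1: p=-0.0774, T=0.565, ωT=1.703644, cosh=2.837976, sinh=2.655957; start (x,ẋ)=(0.055900, 0.379200) → end (x,ẋ)=(0.634912, 2.143695)
phase 2: p=0.2264, T=0.282, ωT=0.850315, cosh=1.383832, sinh=0.956551; start (x,ẋ)=(0.634912, 2.143695) → end (x,ẋ)=(1.471761, 4.144779)

x = 1.4718, ẋ = 4.1448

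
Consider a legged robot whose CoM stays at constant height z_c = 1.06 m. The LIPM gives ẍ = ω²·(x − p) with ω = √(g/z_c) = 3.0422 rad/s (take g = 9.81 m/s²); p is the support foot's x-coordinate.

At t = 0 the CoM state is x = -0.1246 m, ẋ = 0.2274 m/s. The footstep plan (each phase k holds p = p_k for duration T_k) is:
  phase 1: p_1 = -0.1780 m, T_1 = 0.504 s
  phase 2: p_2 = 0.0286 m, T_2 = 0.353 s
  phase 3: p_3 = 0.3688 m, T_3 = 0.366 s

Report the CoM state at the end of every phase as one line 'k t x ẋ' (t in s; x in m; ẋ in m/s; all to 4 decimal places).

phase 1: p=-0.1780, T=0.504, ωT=1.533269, cosh=2.424563, sinh=2.208734; start (x,ẋ)=(-0.124600, 0.227400) → end (x,ẋ)=(0.116571, 0.910162)
phase 2: p=0.0286, T=0.353, ωT=1.073897, cosh=1.634218, sinh=1.292544; start (x,ẋ)=(0.116571, 0.910162) → end (x,ẋ)=(0.559066, 1.833322)
phase 3: p=0.3688, T=0.366, ωT=1.113445, cosh=1.686628, sinh=1.358202; start (x,ẋ)=(0.559066, 1.833322) → end (x,ẋ)=(1.508202, 3.878298)

1 0.5040 0.1166 0.9102
2 0.8570 0.5591 1.8333
3 1.2230 1.5082 3.8783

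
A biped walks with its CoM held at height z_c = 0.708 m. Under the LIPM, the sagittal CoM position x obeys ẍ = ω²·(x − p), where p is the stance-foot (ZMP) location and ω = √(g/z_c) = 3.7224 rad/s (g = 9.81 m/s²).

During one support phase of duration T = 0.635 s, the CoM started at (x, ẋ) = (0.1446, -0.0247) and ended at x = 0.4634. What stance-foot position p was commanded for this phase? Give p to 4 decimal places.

ωT = 3.7224·0.635 = 2.363724; cosh(ωT) = 5.362267, sinh(ωT) = 5.268198
x(T) = p + (x₀−p)·cosh(ωT) + (ẋ₀/ω)·sinh(ωT) ⇒ p·(1 − cosh) = x(T) − x₀·cosh − (ẋ₀/ω)·sinh
numerator   = 0.4634 − (0.1446)·5.362267 − (-0.0247/3.7224)·5.268198 = -0.277027
denominator = 1 − 5.362267 = -4.362267
p = -0.277027 / -4.362267 = 0.0635

p = 0.0635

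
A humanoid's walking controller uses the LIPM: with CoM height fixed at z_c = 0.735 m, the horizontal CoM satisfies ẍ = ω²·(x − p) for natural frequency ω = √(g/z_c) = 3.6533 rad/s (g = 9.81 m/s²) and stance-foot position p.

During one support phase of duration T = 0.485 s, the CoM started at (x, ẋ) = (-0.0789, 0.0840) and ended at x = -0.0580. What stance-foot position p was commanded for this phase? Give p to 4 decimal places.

ωT = 3.6533·0.485 = 1.771850; cosh(ωT) = 3.025873, sinh(ωT) = 2.855855
x(T) = p + (x₀−p)·cosh(ωT) + (ẋ₀/ω)·sinh(ωT) ⇒ p·(1 − cosh) = x(T) − x₀·cosh − (ẋ₀/ω)·sinh
numerator   = -0.0580 − (-0.0789)·3.025873 − (0.0840/3.6533)·2.855855 = 0.115077
denominator = 1 − 3.025873 = -2.025873
p = 0.115077 / -2.025873 = -0.0568

p = -0.0568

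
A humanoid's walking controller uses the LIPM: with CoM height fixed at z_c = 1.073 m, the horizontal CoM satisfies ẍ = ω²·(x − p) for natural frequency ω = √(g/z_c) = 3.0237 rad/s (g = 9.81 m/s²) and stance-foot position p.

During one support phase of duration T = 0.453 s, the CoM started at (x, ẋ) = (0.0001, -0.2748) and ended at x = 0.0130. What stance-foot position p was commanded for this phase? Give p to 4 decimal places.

ωT = 3.0237·0.453 = 1.369736; cosh(ωT) = 2.094243, sinh(ωT) = 1.840069
x(T) = p + (x₀−p)·cosh(ωT) + (ẋ₀/ω)·sinh(ωT) ⇒ p·(1 − cosh) = x(T) − x₀·cosh − (ẋ₀/ω)·sinh
numerator   = 0.0130 − (0.0001)·2.094243 − (-0.2748/3.0237)·1.840069 = 0.180020
denominator = 1 − 2.094243 = -1.094243
p = 0.180020 / -1.094243 = -0.1645

p = -0.1645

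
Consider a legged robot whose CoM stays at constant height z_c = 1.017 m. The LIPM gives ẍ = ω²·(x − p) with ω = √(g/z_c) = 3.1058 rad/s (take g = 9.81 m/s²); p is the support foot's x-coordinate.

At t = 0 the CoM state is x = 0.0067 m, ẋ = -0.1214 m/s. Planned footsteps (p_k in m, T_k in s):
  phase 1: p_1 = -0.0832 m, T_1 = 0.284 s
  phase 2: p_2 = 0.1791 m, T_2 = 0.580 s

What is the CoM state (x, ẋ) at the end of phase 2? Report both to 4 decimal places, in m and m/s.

phase 1: p=-0.0832, T=0.284, ωT=0.882047, cosh=1.414887, sinh=1.000953; start (x,ẋ)=(0.006700, -0.121400) → end (x,ẋ)=(0.004873, 0.107710)
phase 2: p=0.1791, T=0.580, ωT=1.801364, cosh=3.111489, sinh=2.946416; start (x,ẋ)=(0.004873, 0.107710) → end (x,ẋ)=(-0.260823, -1.259209)

x = -0.2608, ẋ = -1.2592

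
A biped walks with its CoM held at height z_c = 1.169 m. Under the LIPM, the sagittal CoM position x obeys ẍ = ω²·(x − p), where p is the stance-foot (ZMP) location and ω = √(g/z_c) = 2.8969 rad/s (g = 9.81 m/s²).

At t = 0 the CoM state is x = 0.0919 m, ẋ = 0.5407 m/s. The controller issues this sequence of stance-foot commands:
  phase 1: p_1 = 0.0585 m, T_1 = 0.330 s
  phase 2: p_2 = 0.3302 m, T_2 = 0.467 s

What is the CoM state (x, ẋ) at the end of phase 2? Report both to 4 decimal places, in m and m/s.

x = 0.8691, ẋ = 1.8086

phase 1: p=0.0585, T=0.330, ωT=0.955977, cosh=1.492824, sinh=1.108387; start (x,ẋ)=(0.091900, 0.540700) → end (x,ẋ)=(0.315238, 0.914413)
phase 2: p=0.3302, T=0.467, ωT=1.352852, cosh=2.063473, sinh=1.804971; start (x,ẋ)=(0.315238, 0.914413) → end (x,ẋ)=(0.869070, 1.808635)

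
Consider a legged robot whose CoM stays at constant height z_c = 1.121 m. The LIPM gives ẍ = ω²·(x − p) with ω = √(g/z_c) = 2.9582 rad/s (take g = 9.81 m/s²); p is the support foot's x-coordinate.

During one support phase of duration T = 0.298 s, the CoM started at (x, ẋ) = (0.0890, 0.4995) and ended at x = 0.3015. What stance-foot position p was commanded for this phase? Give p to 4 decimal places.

ωT = 2.9582·0.298 = 0.881544; cosh(ωT) = 1.414384, sinh(ωT) = 1.000240
x(T) = p + (x₀−p)·cosh(ωT) + (ẋ₀/ω)·sinh(ωT) ⇒ p·(1 − cosh) = x(T) − x₀·cosh − (ẋ₀/ω)·sinh
numerator   = 0.3015 − (0.0890)·1.414384 − (0.4995/2.9582)·1.000240 = 0.006727
denominator = 1 − 1.414384 = -0.414384
p = 0.006727 / -0.414384 = -0.0162

p = -0.0162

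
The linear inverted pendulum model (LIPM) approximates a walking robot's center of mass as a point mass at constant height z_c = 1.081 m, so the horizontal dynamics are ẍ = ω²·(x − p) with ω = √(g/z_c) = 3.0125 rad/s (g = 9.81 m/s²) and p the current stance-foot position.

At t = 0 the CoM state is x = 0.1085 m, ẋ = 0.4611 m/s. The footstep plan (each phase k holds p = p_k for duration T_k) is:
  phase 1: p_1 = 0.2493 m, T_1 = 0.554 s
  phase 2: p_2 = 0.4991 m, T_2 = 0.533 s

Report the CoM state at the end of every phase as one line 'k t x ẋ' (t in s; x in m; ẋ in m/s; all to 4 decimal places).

phase 1: p=0.2493, T=0.554, ωT=1.668925, cosh=2.747455, sinh=2.559005; start (x,ẋ)=(0.108500, 0.461100) → end (x,ẋ)=(0.254145, 0.181424)
phase 2: p=0.4991, T=0.533, ωT=1.605663, cosh=2.590958, sinh=2.390201; start (x,ẋ)=(0.254145, 0.181424) → end (x,ẋ)=(0.008380, -1.293729)

1 0.5540 0.2541 0.1814
2 1.0870 0.0084 -1.2937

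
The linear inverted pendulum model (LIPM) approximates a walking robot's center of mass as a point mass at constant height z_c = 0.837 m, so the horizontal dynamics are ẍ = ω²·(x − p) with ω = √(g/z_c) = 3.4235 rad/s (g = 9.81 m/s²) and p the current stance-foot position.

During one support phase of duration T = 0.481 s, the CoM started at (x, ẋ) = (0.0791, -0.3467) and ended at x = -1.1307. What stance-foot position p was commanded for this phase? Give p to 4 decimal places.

p = 0.6448

ωT = 3.4235·0.481 = 1.646704; cosh(ωT) = 2.691264, sinh(ωT) = 2.498580
x(T) = p + (x₀−p)·cosh(ωT) + (ẋ₀/ω)·sinh(ωT) ⇒ p·(1 − cosh) = x(T) − x₀·cosh − (ẋ₀/ω)·sinh
numerator   = -1.1307 − (0.0791)·2.691264 − (-0.3467/3.4235)·2.498580 = -1.090546
denominator = 1 − 2.691264 = -1.691264
p = -1.090546 / -1.691264 = 0.6448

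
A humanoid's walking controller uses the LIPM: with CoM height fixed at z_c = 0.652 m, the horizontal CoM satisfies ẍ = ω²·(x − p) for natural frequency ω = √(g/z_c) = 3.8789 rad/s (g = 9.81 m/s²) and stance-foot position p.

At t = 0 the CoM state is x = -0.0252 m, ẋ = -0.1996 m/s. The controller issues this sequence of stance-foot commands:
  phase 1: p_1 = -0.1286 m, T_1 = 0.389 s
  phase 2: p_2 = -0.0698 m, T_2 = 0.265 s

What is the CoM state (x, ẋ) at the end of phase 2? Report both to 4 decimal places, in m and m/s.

phase 1: p=-0.1286, T=0.389, ωT=1.508892, cosh=2.371437, sinh=2.150282; start (x,ẋ)=(-0.025200, -0.199600) → end (x,ẋ)=(0.005958, 0.389093)
phase 2: p=-0.0698, T=0.265, ωT=1.027908, cosh=1.576484, sinh=1.218730; start (x,ẋ)=(0.005958, 0.389093) → end (x,ẋ)=(0.171881, 0.971529)

x = 0.1719, ẋ = 0.9715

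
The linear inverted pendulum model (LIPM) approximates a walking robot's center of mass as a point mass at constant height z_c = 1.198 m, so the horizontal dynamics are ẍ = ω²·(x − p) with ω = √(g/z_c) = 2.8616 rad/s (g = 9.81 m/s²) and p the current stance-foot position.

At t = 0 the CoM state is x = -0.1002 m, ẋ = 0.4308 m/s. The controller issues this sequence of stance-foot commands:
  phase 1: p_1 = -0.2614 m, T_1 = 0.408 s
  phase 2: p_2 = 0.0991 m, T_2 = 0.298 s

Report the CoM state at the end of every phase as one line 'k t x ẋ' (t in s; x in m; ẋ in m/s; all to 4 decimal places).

1 0.4080 0.2412 1.4289
2 0.7060 0.7754 2.3711

phase 1: p=-0.2614, T=0.408, ωT=1.167533, cosh=1.762593, sinh=1.451460; start (x,ẋ)=(-0.100200, 0.430800) → end (x,ẋ)=(0.241240, 1.428869)
phase 2: p=0.0991, T=0.298, ωT=0.852757, cosh=1.386172, sinh=0.959934; start (x,ẋ)=(0.241240, 1.428869) → end (x,ẋ)=(0.775450, 2.371110)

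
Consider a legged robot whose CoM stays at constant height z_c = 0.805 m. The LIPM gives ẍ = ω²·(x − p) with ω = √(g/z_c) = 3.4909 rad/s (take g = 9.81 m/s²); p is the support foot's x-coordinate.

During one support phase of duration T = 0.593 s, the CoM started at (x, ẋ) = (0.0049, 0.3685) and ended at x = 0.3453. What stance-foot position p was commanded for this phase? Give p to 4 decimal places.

p = 0.0284

ωT = 3.4909·0.593 = 2.070104; cosh(ωT) = 4.025909, sinh(ωT) = 3.899736
x(T) = p + (x₀−p)·cosh(ωT) + (ẋ₀/ω)·sinh(ωT) ⇒ p·(1 − cosh) = x(T) − x₀·cosh − (ẋ₀/ω)·sinh
numerator   = 0.3453 − (0.0049)·4.025909 − (0.3685/3.4909)·3.899736 = -0.086084
denominator = 1 − 4.025909 = -3.025909
p = -0.086084 / -3.025909 = 0.0284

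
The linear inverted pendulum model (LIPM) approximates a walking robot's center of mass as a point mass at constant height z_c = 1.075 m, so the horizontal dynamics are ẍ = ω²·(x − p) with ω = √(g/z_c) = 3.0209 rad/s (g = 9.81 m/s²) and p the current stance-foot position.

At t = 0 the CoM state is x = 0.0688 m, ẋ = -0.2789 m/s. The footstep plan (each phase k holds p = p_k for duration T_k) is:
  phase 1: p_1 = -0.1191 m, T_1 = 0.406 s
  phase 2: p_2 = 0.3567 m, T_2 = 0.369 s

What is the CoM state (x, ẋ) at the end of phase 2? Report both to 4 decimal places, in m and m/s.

phase 1: p=-0.1191, T=0.406, ωT=1.226485, cosh=1.851274, sinh=1.557952; start (x,ẋ)=(0.068800, -0.278900) → end (x,ẋ)=(0.084919, 0.368016)
phase 2: p=0.3567, T=0.369, ωT=1.114712, cosh=1.688350, sinh=1.360340; start (x,ẋ)=(0.084919, 0.368016) → end (x,ẋ)=(0.063559, -0.495533)

x = 0.0636, ẋ = -0.4955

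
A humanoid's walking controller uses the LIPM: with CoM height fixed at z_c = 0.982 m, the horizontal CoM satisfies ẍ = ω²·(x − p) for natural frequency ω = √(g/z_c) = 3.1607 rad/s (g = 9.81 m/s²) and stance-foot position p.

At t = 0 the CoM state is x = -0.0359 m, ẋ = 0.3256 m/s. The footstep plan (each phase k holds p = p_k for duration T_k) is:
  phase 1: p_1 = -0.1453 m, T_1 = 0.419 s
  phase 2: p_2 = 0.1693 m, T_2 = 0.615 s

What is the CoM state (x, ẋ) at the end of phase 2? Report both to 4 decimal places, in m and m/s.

phase 1: p=-0.1453, T=0.419, ωT=1.324333, cosh=2.012829, sinh=1.746849; start (x,ẋ)=(-0.035900, 0.325600) → end (x,ẋ)=(0.254855, 1.259404)
phase 2: p=0.1693, T=0.615, ωT=1.943830, cosh=3.564306, sinh=3.421152; start (x,ẋ)=(0.254855, 1.259404) → end (x,ẋ)=(1.837428, 5.414030)

x = 1.8374, ẋ = 5.4140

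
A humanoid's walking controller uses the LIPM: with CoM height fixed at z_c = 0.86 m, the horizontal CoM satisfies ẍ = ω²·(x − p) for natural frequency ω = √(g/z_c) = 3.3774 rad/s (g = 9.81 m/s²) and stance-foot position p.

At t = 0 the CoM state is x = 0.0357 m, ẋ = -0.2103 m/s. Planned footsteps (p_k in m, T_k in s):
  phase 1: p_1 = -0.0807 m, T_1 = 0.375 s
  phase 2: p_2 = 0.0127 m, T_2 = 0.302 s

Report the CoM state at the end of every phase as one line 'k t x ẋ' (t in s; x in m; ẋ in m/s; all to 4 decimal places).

1 0.3750 0.0405 0.2394
2 0.6770 0.1418 0.4884

phase 1: p=-0.0807, T=0.375, ωT=1.266525, cosh=1.915155, sinh=1.633345; start (x,ẋ)=(0.035700, -0.210300) → end (x,ẋ)=(0.040521, 0.239359)
phase 2: p=0.0127, T=0.302, ωT=1.019975, cosh=1.566864, sinh=1.206260; start (x,ẋ)=(0.040521, 0.239359) → end (x,ẋ)=(0.141780, 0.488386)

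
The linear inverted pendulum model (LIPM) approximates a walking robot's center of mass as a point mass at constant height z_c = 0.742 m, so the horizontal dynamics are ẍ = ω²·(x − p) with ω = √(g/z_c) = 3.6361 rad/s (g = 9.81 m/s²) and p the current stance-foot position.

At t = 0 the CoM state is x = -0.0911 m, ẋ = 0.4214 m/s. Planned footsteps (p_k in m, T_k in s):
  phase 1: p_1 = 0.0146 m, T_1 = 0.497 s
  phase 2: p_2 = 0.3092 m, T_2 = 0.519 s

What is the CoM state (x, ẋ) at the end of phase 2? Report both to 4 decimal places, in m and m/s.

x = -0.4831, ẋ = -2.6987

phase 1: p=0.0146, T=0.497, ωT=1.807142, cosh=3.128565, sinh=2.964442; start (x,ẋ)=(-0.091100, 0.421400) → end (x,ẋ)=(0.027470, 0.179036)
phase 2: p=0.3092, T=0.519, ωT=1.887136, cosh=3.375971, sinh=3.224466; start (x,ẋ)=(0.027470, 0.179036) → end (x,ẋ)=(-0.483145, -2.698718)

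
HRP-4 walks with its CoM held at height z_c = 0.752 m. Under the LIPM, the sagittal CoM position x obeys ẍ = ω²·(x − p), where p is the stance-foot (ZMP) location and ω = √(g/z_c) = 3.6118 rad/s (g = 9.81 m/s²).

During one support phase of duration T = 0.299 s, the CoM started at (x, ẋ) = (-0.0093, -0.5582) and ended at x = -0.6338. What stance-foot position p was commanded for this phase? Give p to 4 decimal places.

ωT = 3.6118·0.299 = 1.079928; cosh(ωT) = 1.642044, sinh(ωT) = 1.302424
x(T) = p + (x₀−p)·cosh(ωT) + (ẋ₀/ω)·sinh(ωT) ⇒ p·(1 − cosh) = x(T) − x₀·cosh − (ẋ₀/ω)·sinh
numerator   = -0.6338 − (-0.0093)·1.642044 − (-0.5582/3.6118)·1.302424 = -0.417241
denominator = 1 − 1.642044 = -0.642044
p = -0.417241 / -0.642044 = 0.6499

p = 0.6499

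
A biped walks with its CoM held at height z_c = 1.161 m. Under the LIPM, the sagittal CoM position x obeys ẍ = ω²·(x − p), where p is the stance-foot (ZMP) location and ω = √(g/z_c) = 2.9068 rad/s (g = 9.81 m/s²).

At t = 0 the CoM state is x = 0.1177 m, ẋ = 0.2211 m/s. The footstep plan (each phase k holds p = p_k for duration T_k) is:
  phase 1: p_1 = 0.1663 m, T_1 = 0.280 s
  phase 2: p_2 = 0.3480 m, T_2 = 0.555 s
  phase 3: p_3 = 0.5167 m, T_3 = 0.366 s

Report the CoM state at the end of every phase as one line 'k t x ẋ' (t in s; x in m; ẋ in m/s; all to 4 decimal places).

1 0.2800 0.1697 0.1704
2 0.8350 0.0239 -0.8048
3 1.2010 -0.6356 -3.1329

phase 1: p=0.1663, T=0.280, ωT=0.813904, cosh=1.349913, sinh=0.906788; start (x,ẋ)=(0.117700, 0.221100) → end (x,ẋ)=(0.169667, 0.170363)
phase 2: p=0.3480, T=0.555, ωT=1.613274, cosh=2.609226, sinh=2.409992; start (x,ẋ)=(0.169667, 0.170363) → end (x,ẋ)=(0.023936, -0.804769)
phase 3: p=0.5167, T=0.366, ωT=1.063889, cosh=1.621364, sinh=1.276253; start (x,ẋ)=(0.023936, -0.804769) → end (x,ẋ)=(-0.635590, -3.132887)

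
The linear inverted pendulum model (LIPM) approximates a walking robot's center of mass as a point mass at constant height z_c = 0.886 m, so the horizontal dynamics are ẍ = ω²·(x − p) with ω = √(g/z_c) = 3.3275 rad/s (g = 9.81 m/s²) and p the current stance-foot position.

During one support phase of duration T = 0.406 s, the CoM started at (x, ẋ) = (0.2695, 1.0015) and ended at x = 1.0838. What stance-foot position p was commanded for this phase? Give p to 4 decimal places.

ωT = 3.3275·0.406 = 1.350965; cosh(ωT) = 2.060070, sinh(ωT) = 1.801080
x(T) = p + (x₀−p)·cosh(ωT) + (ẋ₀/ω)·sinh(ωT) ⇒ p·(1 − cosh) = x(T) − x₀·cosh − (ẋ₀/ω)·sinh
numerator   = 1.0838 − (0.2695)·2.060070 − (1.0015/3.3275)·1.801080 = -0.013472
denominator = 1 − 2.060070 = -1.060070
p = -0.013472 / -1.060070 = 0.0127

p = 0.0127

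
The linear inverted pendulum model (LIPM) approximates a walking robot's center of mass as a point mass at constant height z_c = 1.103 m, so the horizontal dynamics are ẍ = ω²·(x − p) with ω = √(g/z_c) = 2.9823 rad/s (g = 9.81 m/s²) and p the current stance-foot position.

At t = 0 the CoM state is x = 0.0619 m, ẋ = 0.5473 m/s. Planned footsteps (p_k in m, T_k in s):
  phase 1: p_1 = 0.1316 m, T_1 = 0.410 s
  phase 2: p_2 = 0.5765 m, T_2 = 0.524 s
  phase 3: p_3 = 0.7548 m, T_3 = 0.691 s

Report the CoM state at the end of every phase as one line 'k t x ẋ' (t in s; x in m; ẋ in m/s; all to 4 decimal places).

1 0.4100 0.2876 0.6876
2 0.9340 0.3829 -0.2527
3 1.6250 -1.0562 -5.2917

phase 1: p=0.1316, T=0.410, ωT=1.222743, cosh=1.845457, sinh=1.551035; start (x,ẋ)=(0.061900, 0.547300) → end (x,ẋ)=(0.287612, 0.687610)
phase 2: p=0.5765, T=0.524, ωT=1.562725, cosh=2.490686, sinh=2.281122; start (x,ẋ)=(0.287612, 0.687610) → end (x,ẋ)=(0.382914, -0.252683)
phase 3: p=0.7548, T=0.691, ωT=2.060769, cosh=3.989682, sinh=3.862326; start (x,ẋ)=(0.382914, -0.252683) → end (x,ẋ)=(-1.056154, -5.291742)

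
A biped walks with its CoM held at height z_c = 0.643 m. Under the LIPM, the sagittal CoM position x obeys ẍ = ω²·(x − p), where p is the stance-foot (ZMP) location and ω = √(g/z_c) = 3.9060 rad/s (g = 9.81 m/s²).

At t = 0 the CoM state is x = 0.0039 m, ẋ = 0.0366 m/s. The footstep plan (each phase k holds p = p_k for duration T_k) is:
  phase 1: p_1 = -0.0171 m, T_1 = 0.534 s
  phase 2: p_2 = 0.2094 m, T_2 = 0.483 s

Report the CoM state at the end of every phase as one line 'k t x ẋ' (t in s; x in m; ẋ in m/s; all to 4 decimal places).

1 0.5340 0.1059 0.4747
2 1.0170 0.2518 0.2987

phase 1: p=-0.0171, T=0.534, ωT=2.085804, cosh=4.087635, sinh=3.963427; start (x,ẋ)=(0.003900, 0.036600) → end (x,ẋ)=(0.105878, 0.474712)
phase 2: p=0.2094, T=0.483, ωT=1.886598, cosh=3.374237, sinh=3.222651; start (x,ẋ)=(0.105878, 0.474712) → end (x,ẋ)=(0.251755, 0.298694)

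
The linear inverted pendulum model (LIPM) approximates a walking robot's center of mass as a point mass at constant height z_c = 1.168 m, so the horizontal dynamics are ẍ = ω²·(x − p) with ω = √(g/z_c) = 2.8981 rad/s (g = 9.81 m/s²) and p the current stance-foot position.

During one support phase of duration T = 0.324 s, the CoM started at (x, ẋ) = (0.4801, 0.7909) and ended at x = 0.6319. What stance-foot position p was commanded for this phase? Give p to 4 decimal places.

p = 0.7834

ωT = 2.8981·0.324 = 0.938984; cosh(ωT) = 1.474204, sinh(ωT) = 1.083179
x(T) = p + (x₀−p)·cosh(ωT) + (ẋ₀/ω)·sinh(ωT) ⇒ p·(1 − cosh) = x(T) − x₀·cosh − (ẋ₀/ω)·sinh
numerator   = 0.6319 − (0.4801)·1.474204 − (0.7909/2.8981)·1.083179 = -0.371468
denominator = 1 − 1.474204 = -0.474204
p = -0.371468 / -0.474204 = 0.7834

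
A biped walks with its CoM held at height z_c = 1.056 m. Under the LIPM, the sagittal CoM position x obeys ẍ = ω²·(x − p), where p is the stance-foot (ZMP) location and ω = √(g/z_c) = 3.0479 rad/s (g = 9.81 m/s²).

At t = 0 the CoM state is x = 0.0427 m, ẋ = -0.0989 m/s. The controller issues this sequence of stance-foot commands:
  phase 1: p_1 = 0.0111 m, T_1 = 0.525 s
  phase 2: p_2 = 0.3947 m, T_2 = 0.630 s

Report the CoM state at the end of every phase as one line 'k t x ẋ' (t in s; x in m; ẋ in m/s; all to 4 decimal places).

phase 1: p=0.0111, T=0.525, ωT=1.600148, cosh=2.577815, sinh=2.375948; start (x,ẋ)=(0.042700, -0.098900) → end (x,ẋ)=(0.015463, -0.026110)
phase 2: p=0.3947, T=0.630, ωT=1.920177, cosh=3.484373, sinh=3.337792; start (x,ẋ)=(0.015463, -0.026110) → end (x,ẋ)=(-0.955297, -3.949053)

1 0.5250 0.0155 -0.0261
2 1.1550 -0.9553 -3.9491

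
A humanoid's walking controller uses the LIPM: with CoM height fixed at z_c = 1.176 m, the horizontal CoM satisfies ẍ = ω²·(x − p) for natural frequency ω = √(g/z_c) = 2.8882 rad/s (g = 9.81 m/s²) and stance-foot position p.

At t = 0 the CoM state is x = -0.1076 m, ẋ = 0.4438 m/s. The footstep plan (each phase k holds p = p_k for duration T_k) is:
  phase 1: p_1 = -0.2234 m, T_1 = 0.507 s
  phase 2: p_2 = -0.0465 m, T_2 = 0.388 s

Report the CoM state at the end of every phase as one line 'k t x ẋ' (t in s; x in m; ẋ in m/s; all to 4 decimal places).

phase 1: p=-0.2234, T=0.507, ωT=1.464317, cosh=2.277913, sinh=2.046677; start (x,ẋ)=(-0.107600, 0.443800) → end (x,ẋ)=(0.354874, 1.695456)
phase 2: p=-0.0465, T=0.388, ωT=1.120622, cosh=1.696418, sinh=1.370341; start (x,ẋ)=(0.354874, 1.695456) → end (x,ẋ)=(1.438828, 4.464770)

1 0.5070 0.3549 1.6955
2 0.8950 1.4388 4.4648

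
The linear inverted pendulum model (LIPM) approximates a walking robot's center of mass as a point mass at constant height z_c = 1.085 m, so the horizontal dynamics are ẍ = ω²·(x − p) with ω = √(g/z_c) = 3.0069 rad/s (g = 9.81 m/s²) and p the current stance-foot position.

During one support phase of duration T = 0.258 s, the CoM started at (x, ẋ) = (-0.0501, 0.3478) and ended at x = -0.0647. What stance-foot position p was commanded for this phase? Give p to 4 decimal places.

p = 0.3091

ωT = 3.0069·0.258 = 0.775780; cosh(ωT) = 1.316315, sinh(ωT) = 0.855971
x(T) = p + (x₀−p)·cosh(ωT) + (ẋ₀/ω)·sinh(ωT) ⇒ p·(1 − cosh) = x(T) − x₀·cosh − (ẋ₀/ω)·sinh
numerator   = -0.0647 − (-0.0501)·1.316315 − (0.3478/3.0069)·0.855971 = -0.097760
denominator = 1 − 1.316315 = -0.316315
p = -0.097760 / -0.316315 = 0.3091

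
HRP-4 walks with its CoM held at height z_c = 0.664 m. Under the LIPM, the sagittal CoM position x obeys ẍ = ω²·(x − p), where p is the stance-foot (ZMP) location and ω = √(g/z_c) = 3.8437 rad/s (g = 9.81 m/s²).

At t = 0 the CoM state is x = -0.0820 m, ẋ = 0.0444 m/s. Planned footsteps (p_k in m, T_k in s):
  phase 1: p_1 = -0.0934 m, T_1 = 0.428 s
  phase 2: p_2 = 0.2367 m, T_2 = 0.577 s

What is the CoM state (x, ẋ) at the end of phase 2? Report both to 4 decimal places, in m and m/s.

phase 1: p=-0.0934, T=0.428, ωT=1.645104, cosh=2.687270, sinh=2.494277; start (x,ẋ)=(-0.082000, 0.044400) → end (x,ẋ)=(-0.033953, 0.228609)
phase 2: p=0.2367, T=0.577, ωT=2.217815, cosh=4.648040, sinh=4.539194; start (x,ẋ)=(-0.033953, 0.228609) → end (x,ẋ)=(-0.751330, -3.659574)

x = -0.7513, ẋ = -3.6596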